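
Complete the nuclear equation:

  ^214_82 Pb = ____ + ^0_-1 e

Conserve mass number: 214 = A + 0, so A = 214.
Conserve atomic number: 82 = Z − 1, so Z = 83.
Z = 83 is bismuth, so the species is ^214_83 Bi.

Bi-214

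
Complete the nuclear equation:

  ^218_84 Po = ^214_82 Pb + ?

alpha particle

Conserve mass number: 218 = 214 + A, so A = 4.
Conserve atomic number: 84 = 82 + Z, so Z = 2.
A = 4 and Z = 2 is ^4_2 He — an alpha particle.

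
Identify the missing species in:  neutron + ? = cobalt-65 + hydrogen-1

Conserve mass number: 1 + A = 65 + 1, so A = 65.
Conserve atomic number: 0 + Z = 27 + 1, so Z = 28.
Z = 28 is nickel, so the species is nickel-65.

Ni-65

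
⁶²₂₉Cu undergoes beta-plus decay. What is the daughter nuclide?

Beta-plus decay: mass number changes by +0, atomic number by -1.
A: 62 = 62; Z: 29 − 1 = 28.
Z = 28 is nickel, so the daughter is ⁶²₂₈Ni.

Ni-62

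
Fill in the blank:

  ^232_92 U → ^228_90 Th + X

Conserve mass number: 232 = 228 + A, so A = 4.
Conserve atomic number: 92 = 90 + Z, so Z = 2.
A = 4 and Z = 2 is ^4_2 He — an alpha particle.

alpha particle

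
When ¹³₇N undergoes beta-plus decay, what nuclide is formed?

C-13

Beta-plus decay: mass number changes by +0, atomic number by -1.
A: 13 = 13; Z: 7 − 1 = 6.
Z = 6 is carbon, so the daughter is ¹³₆C.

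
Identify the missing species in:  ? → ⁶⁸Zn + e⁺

Conserve mass number: A = 68 + 0, so A = 68.
Conserve atomic number: Z = 30 + 1, so Z = 31.
Z = 31 is gallium, so the species is ⁶⁸Ga.

Ga-68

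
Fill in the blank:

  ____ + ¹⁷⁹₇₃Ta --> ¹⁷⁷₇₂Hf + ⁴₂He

Conserve mass number: A + 179 = 177 + 4, so A = 2.
Conserve atomic number: Z + 73 = 72 + 2, so Z = 1.
A = 2 and Z = 1 is ²₁H — a deuteron.

deuteron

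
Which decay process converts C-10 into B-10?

ΔA = 10 − 10 = 0; ΔZ = 5 − 6 = -1.
A is unchanged and Z drops by 1 — a proton has become a neutron (β⁺ emission or electron capture).

beta-plus decay or electron capture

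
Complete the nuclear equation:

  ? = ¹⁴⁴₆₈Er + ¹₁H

Conserve mass number: A = 144 + 1, so A = 145.
Conserve atomic number: Z = 68 + 1, so Z = 69.
Z = 69 is thulium, so the species is ¹⁴⁵₆₉Tm.

Tm-145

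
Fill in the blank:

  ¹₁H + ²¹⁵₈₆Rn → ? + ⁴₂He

Conserve mass number: 1 + 215 = A + 4, so A = 212.
Conserve atomic number: 1 + 86 = Z + 2, so Z = 85.
Z = 85 is astatine, so the species is ²¹²₈₅At.

At-212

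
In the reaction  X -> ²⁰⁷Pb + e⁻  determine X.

Tl-207

Conserve mass number: A = 207 + 0, so A = 207.
Conserve atomic number: Z = 82 − 1, so Z = 81.
Z = 81 is thallium, so the species is ²⁰⁷Tl.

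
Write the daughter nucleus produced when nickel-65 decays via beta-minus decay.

Beta-minus decay: mass number changes by +0, atomic number by +1.
A: 65 = 65; Z: 28 + 1 = 29.
Z = 29 is copper, so the daughter is copper-65.

Cu-65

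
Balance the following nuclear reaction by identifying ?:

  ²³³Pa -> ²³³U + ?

Conserve mass number: 233 = 233 + A, so A = 0.
Conserve atomic number: 91 = 92 + Z, so Z = -1.
A = 0 and Z = -1 is e⁻ — a beta-minus particle.

beta-minus particle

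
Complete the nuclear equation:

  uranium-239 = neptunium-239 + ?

Conserve mass number: 239 = 239 + A, so A = 0.
Conserve atomic number: 92 = 93 + Z, so Z = -1.
A = 0 and Z = -1 is e⁻ — a beta-minus particle.

beta-minus particle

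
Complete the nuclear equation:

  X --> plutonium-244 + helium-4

Cm-248

Conserve mass number: A = 244 + 4, so A = 248.
Conserve atomic number: Z = 94 + 2, so Z = 96.
Z = 96 is curium, so the species is curium-248.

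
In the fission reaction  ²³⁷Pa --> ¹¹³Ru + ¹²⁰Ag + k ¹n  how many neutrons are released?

Conserve mass number: 237 = 113 + 120 + k, so k = 237 − 233 = 4.
Check atomic number: 91 = 44 + 47 + 0 = 91. ✓

4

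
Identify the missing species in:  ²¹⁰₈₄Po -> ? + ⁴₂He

Pb-206

Conserve mass number: 210 = A + 4, so A = 206.
Conserve atomic number: 84 = Z + 2, so Z = 82.
Z = 82 is lead, so the species is ²⁰⁶₈₂Pb.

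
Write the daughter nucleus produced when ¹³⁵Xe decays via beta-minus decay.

Beta-minus decay: mass number changes by +0, atomic number by +1.
A: 135 = 135; Z: 54 + 1 = 55.
Z = 55 is caesium, so the daughter is ¹³⁵Cs.

Cs-135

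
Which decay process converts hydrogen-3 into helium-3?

beta-minus decay

ΔA = 3 − 3 = 0; ΔZ = 2 − 1 = +1.
A is unchanged and Z rises by 1 — a neutron has become a proton (β⁻ decay).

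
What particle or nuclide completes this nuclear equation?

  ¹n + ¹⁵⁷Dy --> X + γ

Dy-158

Conserve mass number: 1 + 157 = A + 0, so A = 158.
Conserve atomic number: 0 + 66 = Z + 0, so Z = 66.
Z = 66 is dysprosium, so the species is ¹⁵⁸Dy.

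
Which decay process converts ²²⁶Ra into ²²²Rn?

ΔA = 222 − 226 = -4; ΔZ = 86 − 88 = -2.
A drops by 4 and Z drops by 2 — the signature of alpha emission.

alpha decay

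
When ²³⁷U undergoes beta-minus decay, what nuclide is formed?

Beta-minus decay: mass number changes by +0, atomic number by +1.
A: 237 = 237; Z: 92 + 1 = 93.
Z = 93 is neptunium, so the daughter is ²³⁷Np.

Np-237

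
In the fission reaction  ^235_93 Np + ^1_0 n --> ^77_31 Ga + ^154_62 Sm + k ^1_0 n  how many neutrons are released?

5

Conserve mass number: 236 = 77 + 154 + k, so k = 236 − 231 = 5.
Check atomic number: 93 = 31 + 62 + 0 = 93. ✓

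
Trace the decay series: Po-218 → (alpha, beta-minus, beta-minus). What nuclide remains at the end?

Start: (A, Z) = (218, 84).
After α: (214, 82).
After β⁻: (214, 83).
After β⁻: (214, 84).
Z = 84 is polonium.

Po-214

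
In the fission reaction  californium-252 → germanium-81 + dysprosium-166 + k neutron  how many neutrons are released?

5

Conserve mass number: 252 = 81 + 166 + k, so k = 252 − 247 = 5.
Check atomic number: 98 = 32 + 66 + 0 = 98. ✓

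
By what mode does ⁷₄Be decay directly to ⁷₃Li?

ΔA = 7 − 7 = 0; ΔZ = 3 − 4 = -1.
A is unchanged and Z drops by 1 — a proton has become a neutron (β⁺ emission or electron capture).

beta-plus decay or electron capture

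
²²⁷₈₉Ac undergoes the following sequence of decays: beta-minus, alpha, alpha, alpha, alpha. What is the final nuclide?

Start: (A, Z) = (227, 89).
After β⁻: (227, 90).
After α: (223, 88).
After α: (219, 86).
After α: (215, 84).
After α: (211, 82).
Z = 82 is lead.

Pb-211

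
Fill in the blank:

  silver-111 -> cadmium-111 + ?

beta-minus particle

Conserve mass number: 111 = 111 + A, so A = 0.
Conserve atomic number: 47 = 48 + Z, so Z = -1.
A = 0 and Z = -1 is e⁻ — a beta-minus particle.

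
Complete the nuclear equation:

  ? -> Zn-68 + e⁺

Conserve mass number: A = 68 + 0, so A = 68.
Conserve atomic number: Z = 30 + 1, so Z = 31.
Z = 31 is gallium, so the species is Ga-68.

Ga-68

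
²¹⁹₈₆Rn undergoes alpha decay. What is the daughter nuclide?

Po-215

Alpha decay: mass number changes by -4, atomic number by -2.
A: 219 − 4 = 215; Z: 86 − 2 = 84.
Z = 84 is polonium, so the daughter is ²¹⁵₈₄Po.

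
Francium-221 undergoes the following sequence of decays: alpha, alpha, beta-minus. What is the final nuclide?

Po-213

Start: (A, Z) = (221, 87).
After α: (217, 85).
After α: (213, 83).
After β⁻: (213, 84).
Z = 84 is polonium.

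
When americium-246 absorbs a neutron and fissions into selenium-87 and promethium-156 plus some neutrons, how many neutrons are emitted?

4

Conserve mass number: 247 = 87 + 156 + k, so k = 247 − 243 = 4.
Check atomic number: 95 = 34 + 61 + 0 = 95. ✓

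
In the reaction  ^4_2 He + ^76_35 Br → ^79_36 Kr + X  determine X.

proton

Conserve mass number: 4 + 76 = 79 + A, so A = 1.
Conserve atomic number: 2 + 35 = 36 + Z, so Z = 1.
A = 1 and Z = 1 is ^1_1 H — a proton.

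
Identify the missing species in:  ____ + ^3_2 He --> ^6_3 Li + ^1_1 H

Conserve mass number: A + 3 = 6 + 1, so A = 4.
Conserve atomic number: Z + 2 = 3 + 1, so Z = 2.
A = 4 and Z = 2 is ^4_2 He — an alpha particle.

alpha particle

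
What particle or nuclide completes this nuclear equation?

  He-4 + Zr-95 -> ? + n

Mo-98

Conserve mass number: 4 + 95 = A + 1, so A = 98.
Conserve atomic number: 2 + 40 = Z + 0, so Z = 42.
Z = 42 is molybdenum, so the species is Mo-98.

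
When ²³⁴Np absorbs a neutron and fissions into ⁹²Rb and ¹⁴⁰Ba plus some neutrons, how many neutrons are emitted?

3

Conserve mass number: 235 = 92 + 140 + k, so k = 235 − 232 = 3.
Check atomic number: 93 = 37 + 56 + 0 = 93. ✓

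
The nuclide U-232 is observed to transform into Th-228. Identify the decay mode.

alpha decay

ΔA = 228 − 232 = -4; ΔZ = 90 − 92 = -2.
A drops by 4 and Z drops by 2 — the signature of alpha emission.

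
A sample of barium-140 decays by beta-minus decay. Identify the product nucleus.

Beta-minus decay: mass number changes by +0, atomic number by +1.
A: 140 = 140; Z: 56 + 1 = 57.
Z = 57 is lanthanum, so the daughter is lanthanum-140.

La-140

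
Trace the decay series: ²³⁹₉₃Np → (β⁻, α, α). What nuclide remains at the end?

Start: (A, Z) = (239, 93).
After β⁻: (239, 94).
After α: (235, 92).
After α: (231, 90).
Z = 90 is thorium.

Th-231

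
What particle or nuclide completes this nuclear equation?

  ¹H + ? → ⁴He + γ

triton

Conserve mass number: 1 + A = 4 + 0, so A = 3.
Conserve atomic number: 1 + Z = 2 + 0, so Z = 1.
A = 3 and Z = 1 is ³H — a triton.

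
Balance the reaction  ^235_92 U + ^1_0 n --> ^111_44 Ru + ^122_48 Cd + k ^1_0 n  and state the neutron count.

Conserve mass number: 236 = 111 + 122 + k, so k = 236 − 233 = 3.
Check atomic number: 92 = 44 + 48 + 0 = 92. ✓

3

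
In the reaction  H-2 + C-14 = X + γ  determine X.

Conserve mass number: 2 + 14 = A + 0, so A = 16.
Conserve atomic number: 1 + 6 = Z + 0, so Z = 7.
Z = 7 is nitrogen, so the species is N-16.

N-16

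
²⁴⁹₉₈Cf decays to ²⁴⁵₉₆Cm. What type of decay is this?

ΔA = 245 − 249 = -4; ΔZ = 96 − 98 = -2.
A drops by 4 and Z drops by 2 — the signature of alpha emission.

alpha decay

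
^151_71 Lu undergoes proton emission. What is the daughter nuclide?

Proton emission: mass number changes by -1, atomic number by -1.
A: 151 − 1 = 150; Z: 71 − 1 = 70.
Z = 70 is ytterbium, so the daughter is ^150_70 Yb.

Yb-150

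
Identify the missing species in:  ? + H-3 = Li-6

He-3

Conserve mass number: A + 3 = 6, so A = 3.
Conserve atomic number: Z + 1 = 3, so Z = 2.
Z = 2 is helium, so the species is He-3.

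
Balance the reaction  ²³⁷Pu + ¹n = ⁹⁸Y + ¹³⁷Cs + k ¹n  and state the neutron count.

3

Conserve mass number: 238 = 98 + 137 + k, so k = 238 − 235 = 3.
Check atomic number: 94 = 39 + 55 + 0 = 94. ✓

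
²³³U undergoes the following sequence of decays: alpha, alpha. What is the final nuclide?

Ra-225

Start: (A, Z) = (233, 92).
After α: (229, 90).
After α: (225, 88).
Z = 88 is radium.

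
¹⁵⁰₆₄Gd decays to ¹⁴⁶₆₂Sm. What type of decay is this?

ΔA = 146 − 150 = -4; ΔZ = 62 − 64 = -2.
A drops by 4 and Z drops by 2 — the signature of alpha emission.

alpha decay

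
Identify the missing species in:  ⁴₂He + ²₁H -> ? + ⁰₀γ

Li-6

Conserve mass number: 4 + 2 = A + 0, so A = 6.
Conserve atomic number: 2 + 1 = Z + 0, so Z = 3.
Z = 3 is lithium, so the species is ⁶₃Li.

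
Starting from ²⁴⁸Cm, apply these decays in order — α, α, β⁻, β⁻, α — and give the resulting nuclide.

Start: (A, Z) = (248, 96).
After α: (244, 94).
After α: (240, 92).
After β⁻: (240, 93).
After β⁻: (240, 94).
After α: (236, 92).
Z = 92 is uranium.

U-236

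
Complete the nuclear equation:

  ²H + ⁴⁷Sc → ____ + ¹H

Sc-48

Conserve mass number: 2 + 47 = A + 1, so A = 48.
Conserve atomic number: 1 + 21 = Z + 1, so Z = 21.
Z = 21 is scandium, so the species is ⁴⁸Sc.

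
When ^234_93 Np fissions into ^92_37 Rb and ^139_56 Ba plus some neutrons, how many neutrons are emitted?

Conserve mass number: 234 = 92 + 139 + k, so k = 234 − 231 = 3.
Check atomic number: 93 = 37 + 56 + 0 = 93. ✓

3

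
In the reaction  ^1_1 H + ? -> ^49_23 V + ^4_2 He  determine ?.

Cr-52

Conserve mass number: 1 + A = 49 + 4, so A = 52.
Conserve atomic number: 1 + Z = 23 + 2, so Z = 24.
Z = 24 is chromium, so the species is ^52_24 Cr.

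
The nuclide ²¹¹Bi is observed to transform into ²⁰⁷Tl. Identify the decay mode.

ΔA = 207 − 211 = -4; ΔZ = 81 − 83 = -2.
A drops by 4 and Z drops by 2 — the signature of alpha emission.

alpha decay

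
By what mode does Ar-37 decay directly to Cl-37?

beta-plus decay or electron capture

ΔA = 37 − 37 = 0; ΔZ = 17 − 18 = -1.
A is unchanged and Z drops by 1 — a proton has become a neutron (β⁺ emission or electron capture).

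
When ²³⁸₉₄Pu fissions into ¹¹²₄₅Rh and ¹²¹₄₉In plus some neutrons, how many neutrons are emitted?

Conserve mass number: 238 = 112 + 121 + k, so k = 238 − 233 = 5.
Check atomic number: 94 = 45 + 49 + 0 = 94. ✓

5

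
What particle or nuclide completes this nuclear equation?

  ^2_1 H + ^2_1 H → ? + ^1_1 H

Conserve mass number: 2 + 2 = A + 1, so A = 3.
Conserve atomic number: 1 + 1 = Z + 1, so Z = 1.
A = 3 and Z = 1 is ^3_1 H — a triton.

H-3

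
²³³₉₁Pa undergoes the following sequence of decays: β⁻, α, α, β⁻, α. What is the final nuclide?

Fr-221

Start: (A, Z) = (233, 91).
After β⁻: (233, 92).
After α: (229, 90).
After α: (225, 88).
After β⁻: (225, 89).
After α: (221, 87).
Z = 87 is francium.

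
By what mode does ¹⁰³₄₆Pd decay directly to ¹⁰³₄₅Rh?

ΔA = 103 − 103 = 0; ΔZ = 45 − 46 = -1.
A is unchanged and Z drops by 1 — a proton has become a neutron (β⁺ emission or electron capture).

beta-plus decay or electron capture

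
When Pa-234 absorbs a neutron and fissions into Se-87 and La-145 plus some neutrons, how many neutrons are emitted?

3

Conserve mass number: 235 = 87 + 145 + k, so k = 235 − 232 = 3.
Check atomic number: 91 = 34 + 57 + 0 = 91. ✓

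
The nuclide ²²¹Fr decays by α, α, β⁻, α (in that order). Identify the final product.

Start: (A, Z) = (221, 87).
After α: (217, 85).
After α: (213, 83).
After β⁻: (213, 84).
After α: (209, 82).
Z = 82 is lead.

Pb-209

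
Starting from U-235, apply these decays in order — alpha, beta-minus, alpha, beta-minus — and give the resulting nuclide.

Th-227

Start: (A, Z) = (235, 92).
After α: (231, 90).
After β⁻: (231, 91).
After α: (227, 89).
After β⁻: (227, 90).
Z = 90 is thorium.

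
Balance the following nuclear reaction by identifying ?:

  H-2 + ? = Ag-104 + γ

Conserve mass number: 2 + A = 104 + 0, so A = 102.
Conserve atomic number: 1 + Z = 47 + 0, so Z = 46.
Z = 46 is palladium, so the species is Pd-102.

Pd-102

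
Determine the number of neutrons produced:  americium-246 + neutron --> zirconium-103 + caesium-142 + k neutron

2

Conserve mass number: 247 = 103 + 142 + k, so k = 247 − 245 = 2.
Check atomic number: 95 = 40 + 55 + 0 = 95. ✓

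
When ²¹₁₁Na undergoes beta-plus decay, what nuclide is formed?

Beta-plus decay: mass number changes by +0, atomic number by -1.
A: 21 = 21; Z: 11 − 1 = 10.
Z = 10 is neon, so the daughter is ²¹₁₀Ne.

Ne-21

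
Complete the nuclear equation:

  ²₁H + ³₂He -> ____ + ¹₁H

Conserve mass number: 2 + 3 = A + 1, so A = 4.
Conserve atomic number: 1 + 2 = Z + 1, so Z = 2.
A = 4 and Z = 2 is ⁴₂He — an alpha particle.

He-4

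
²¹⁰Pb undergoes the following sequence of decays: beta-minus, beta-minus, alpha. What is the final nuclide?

Pb-206

Start: (A, Z) = (210, 82).
After β⁻: (210, 83).
After β⁻: (210, 84).
After α: (206, 82).
Z = 82 is lead.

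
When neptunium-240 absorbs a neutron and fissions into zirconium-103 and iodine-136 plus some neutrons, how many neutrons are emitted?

2

Conserve mass number: 241 = 103 + 136 + k, so k = 241 − 239 = 2.
Check atomic number: 93 = 40 + 53 + 0 = 93. ✓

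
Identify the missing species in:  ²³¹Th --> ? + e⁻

Pa-231

Conserve mass number: 231 = A + 0, so A = 231.
Conserve atomic number: 90 = Z − 1, so Z = 91.
Z = 91 is protactinium, so the species is ²³¹Pa.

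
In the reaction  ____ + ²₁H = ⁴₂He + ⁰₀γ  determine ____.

deuteron

Conserve mass number: A + 2 = 4 + 0, so A = 2.
Conserve atomic number: Z + 1 = 2 + 0, so Z = 1.
A = 2 and Z = 1 is ²₁H — a deuteron.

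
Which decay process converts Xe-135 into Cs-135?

beta-minus decay

ΔA = 135 − 135 = 0; ΔZ = 55 − 54 = +1.
A is unchanged and Z rises by 1 — a neutron has become a proton (β⁻ decay).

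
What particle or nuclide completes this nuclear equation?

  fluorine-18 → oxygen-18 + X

Conserve mass number: 18 = 18 + A, so A = 0.
Conserve atomic number: 9 = 8 + Z, so Z = 1.
A = 0 and Z = 1 is e⁺ — a positron.

positron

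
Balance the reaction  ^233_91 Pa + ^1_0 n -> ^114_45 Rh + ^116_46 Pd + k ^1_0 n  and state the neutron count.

Conserve mass number: 234 = 114 + 116 + k, so k = 234 − 230 = 4.
Check atomic number: 91 = 45 + 46 + 0 = 91. ✓

4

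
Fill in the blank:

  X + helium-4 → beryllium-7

He-3

Conserve mass number: A + 4 = 7, so A = 3.
Conserve atomic number: Z + 2 = 4, so Z = 2.
Z = 2 is helium, so the species is helium-3.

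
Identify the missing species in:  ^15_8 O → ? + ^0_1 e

N-15

Conserve mass number: 15 = A + 0, so A = 15.
Conserve atomic number: 8 = Z + 1, so Z = 7.
Z = 7 is nitrogen, so the species is ^15_7 N.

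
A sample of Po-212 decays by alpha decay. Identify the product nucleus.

Pb-208

Alpha decay: mass number changes by -4, atomic number by -2.
A: 212 − 4 = 208; Z: 84 − 2 = 82.
Z = 82 is lead, so the daughter is Pb-208.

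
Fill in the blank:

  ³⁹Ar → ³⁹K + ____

Conserve mass number: 39 = 39 + A, so A = 0.
Conserve atomic number: 18 = 19 + Z, so Z = -1.
A = 0 and Z = -1 is e⁻ — a beta-minus particle.

beta-minus particle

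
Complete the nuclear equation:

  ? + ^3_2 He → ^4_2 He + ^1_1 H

Conserve mass number: A + 3 = 4 + 1, so A = 2.
Conserve atomic number: Z + 2 = 2 + 1, so Z = 1.
A = 2 and Z = 1 is ^2_1 H — a deuteron.

deuteron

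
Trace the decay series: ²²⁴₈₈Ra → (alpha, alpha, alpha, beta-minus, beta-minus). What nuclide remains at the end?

Po-212

Start: (A, Z) = (224, 88).
After α: (220, 86).
After α: (216, 84).
After α: (212, 82).
After β⁻: (212, 83).
After β⁻: (212, 84).
Z = 84 is polonium.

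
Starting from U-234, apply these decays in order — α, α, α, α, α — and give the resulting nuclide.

Start: (A, Z) = (234, 92).
After α: (230, 90).
After α: (226, 88).
After α: (222, 86).
After α: (218, 84).
After α: (214, 82).
Z = 82 is lead.

Pb-214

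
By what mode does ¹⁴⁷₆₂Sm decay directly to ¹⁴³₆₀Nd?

alpha decay

ΔA = 143 − 147 = -4; ΔZ = 60 − 62 = -2.
A drops by 4 and Z drops by 2 — the signature of alpha emission.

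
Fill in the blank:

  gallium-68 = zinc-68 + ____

Conserve mass number: 68 = 68 + A, so A = 0.
Conserve atomic number: 31 = 30 + Z, so Z = 1.
A = 0 and Z = 1 is e⁺ — a positron.

positron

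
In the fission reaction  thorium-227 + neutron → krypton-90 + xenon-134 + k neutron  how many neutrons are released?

4

Conserve mass number: 228 = 90 + 134 + k, so k = 228 − 224 = 4.
Check atomic number: 90 = 36 + 54 + 0 = 90. ✓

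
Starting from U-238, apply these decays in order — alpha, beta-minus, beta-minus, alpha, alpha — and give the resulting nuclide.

Ra-226

Start: (A, Z) = (238, 92).
After α: (234, 90).
After β⁻: (234, 91).
After β⁻: (234, 92).
After α: (230, 90).
After α: (226, 88).
Z = 88 is radium.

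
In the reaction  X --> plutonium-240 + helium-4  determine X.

Cm-244

Conserve mass number: A = 240 + 4, so A = 244.
Conserve atomic number: Z = 94 + 2, so Z = 96.
Z = 96 is curium, so the species is curium-244.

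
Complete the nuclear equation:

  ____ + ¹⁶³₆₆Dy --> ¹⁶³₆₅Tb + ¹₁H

neutron

Conserve mass number: A + 163 = 163 + 1, so A = 1.
Conserve atomic number: Z + 66 = 65 + 1, so Z = 0.
A = 1 and Z = 0 is ¹₀n — a neutron.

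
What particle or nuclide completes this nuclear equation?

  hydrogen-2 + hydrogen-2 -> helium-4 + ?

Conserve mass number: 2 + 2 = 4 + A, so A = 0.
Conserve atomic number: 1 + 1 = 2 + Z, so Z = 0.
A = 0 and Z = 0 is γ — a gamma ray.

gamma ray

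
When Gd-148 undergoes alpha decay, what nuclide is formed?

Sm-144

Alpha decay: mass number changes by -4, atomic number by -2.
A: 148 − 4 = 144; Z: 64 − 2 = 62.
Z = 62 is samarium, so the daughter is Sm-144.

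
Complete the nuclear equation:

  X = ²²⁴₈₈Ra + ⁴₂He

Conserve mass number: A = 224 + 4, so A = 228.
Conserve atomic number: Z = 88 + 2, so Z = 90.
Z = 90 is thorium, so the species is ²²⁸₉₀Th.

Th-228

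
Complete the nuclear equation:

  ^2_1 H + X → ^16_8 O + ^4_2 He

Conserve mass number: 2 + A = 16 + 4, so A = 18.
Conserve atomic number: 1 + Z = 8 + 2, so Z = 9.
Z = 9 is fluorine, so the species is ^18_9 F.

F-18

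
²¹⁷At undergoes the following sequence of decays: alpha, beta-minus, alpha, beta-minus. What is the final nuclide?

Start: (A, Z) = (217, 85).
After α: (213, 83).
After β⁻: (213, 84).
After α: (209, 82).
After β⁻: (209, 83).
Z = 83 is bismuth.

Bi-209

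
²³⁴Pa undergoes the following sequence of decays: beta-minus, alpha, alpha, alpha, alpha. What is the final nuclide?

Start: (A, Z) = (234, 91).
After β⁻: (234, 92).
After α: (230, 90).
After α: (226, 88).
After α: (222, 86).
After α: (218, 84).
Z = 84 is polonium.

Po-218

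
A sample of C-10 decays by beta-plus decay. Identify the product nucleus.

B-10

Beta-plus decay: mass number changes by +0, atomic number by -1.
A: 10 = 10; Z: 6 − 1 = 5.
Z = 5 is boron, so the daughter is B-10.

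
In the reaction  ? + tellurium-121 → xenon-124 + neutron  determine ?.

alpha particle

Conserve mass number: A + 121 = 124 + 1, so A = 4.
Conserve atomic number: Z + 52 = 54 + 0, so Z = 2.
A = 4 and Z = 2 is helium-4 — an alpha particle.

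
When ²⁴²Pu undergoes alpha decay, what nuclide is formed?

Alpha decay: mass number changes by -4, atomic number by -2.
A: 242 − 4 = 238; Z: 94 − 2 = 92.
Z = 92 is uranium, so the daughter is ²³⁸U.

U-238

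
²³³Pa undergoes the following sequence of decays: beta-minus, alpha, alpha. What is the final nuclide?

Start: (A, Z) = (233, 91).
After β⁻: (233, 92).
After α: (229, 90).
After α: (225, 88).
Z = 88 is radium.

Ra-225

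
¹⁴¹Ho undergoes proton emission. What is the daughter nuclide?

Proton emission: mass number changes by -1, atomic number by -1.
A: 141 − 1 = 140; Z: 67 − 1 = 66.
Z = 66 is dysprosium, so the daughter is ¹⁴⁰Dy.

Dy-140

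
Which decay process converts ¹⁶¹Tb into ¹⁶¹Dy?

beta-minus decay

ΔA = 161 − 161 = 0; ΔZ = 66 − 65 = +1.
A is unchanged and Z rises by 1 — a neutron has become a proton (β⁻ decay).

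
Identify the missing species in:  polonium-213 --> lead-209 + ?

Conserve mass number: 213 = 209 + A, so A = 4.
Conserve atomic number: 84 = 82 + Z, so Z = 2.
A = 4 and Z = 2 is helium-4 — an alpha particle.

alpha particle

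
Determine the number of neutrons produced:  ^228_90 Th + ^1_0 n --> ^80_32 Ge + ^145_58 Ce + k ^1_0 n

4

Conserve mass number: 229 = 80 + 145 + k, so k = 229 − 225 = 4.
Check atomic number: 90 = 32 + 58 + 0 = 90. ✓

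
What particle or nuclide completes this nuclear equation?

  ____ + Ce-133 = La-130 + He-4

proton

Conserve mass number: A + 133 = 130 + 4, so A = 1.
Conserve atomic number: Z + 58 = 57 + 2, so Z = 1.
A = 1 and Z = 1 is H-1 — a proton.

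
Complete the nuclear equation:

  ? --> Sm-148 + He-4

Conserve mass number: A = 148 + 4, so A = 152.
Conserve atomic number: Z = 62 + 2, so Z = 64.
Z = 64 is gadolinium, so the species is Gd-152.

Gd-152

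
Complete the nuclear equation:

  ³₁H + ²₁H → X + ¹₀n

Conserve mass number: 3 + 2 = A + 1, so A = 4.
Conserve atomic number: 1 + 1 = Z + 0, so Z = 2.
A = 4 and Z = 2 is ⁴₂He — an alpha particle.

He-4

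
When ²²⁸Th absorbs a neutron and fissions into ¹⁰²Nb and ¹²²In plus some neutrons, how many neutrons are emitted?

5

Conserve mass number: 229 = 102 + 122 + k, so k = 229 − 224 = 5.
Check atomic number: 90 = 41 + 49 + 0 = 90. ✓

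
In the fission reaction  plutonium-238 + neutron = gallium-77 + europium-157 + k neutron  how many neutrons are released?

Conserve mass number: 239 = 77 + 157 + k, so k = 239 − 234 = 5.
Check atomic number: 94 = 31 + 63 + 0 = 94. ✓

5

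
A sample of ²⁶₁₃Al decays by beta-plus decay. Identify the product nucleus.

Beta-plus decay: mass number changes by +0, atomic number by -1.
A: 26 = 26; Z: 13 − 1 = 12.
Z = 12 is magnesium, so the daughter is ²⁶₁₂Mg.

Mg-26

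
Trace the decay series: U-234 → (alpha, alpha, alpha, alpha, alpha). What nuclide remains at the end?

Start: (A, Z) = (234, 92).
After α: (230, 90).
After α: (226, 88).
After α: (222, 86).
After α: (218, 84).
After α: (214, 82).
Z = 82 is lead.

Pb-214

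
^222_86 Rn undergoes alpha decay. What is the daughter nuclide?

Po-218

Alpha decay: mass number changes by -4, atomic number by -2.
A: 222 − 4 = 218; Z: 86 − 2 = 84.
Z = 84 is polonium, so the daughter is ^218_84 Po.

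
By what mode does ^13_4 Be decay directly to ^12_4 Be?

ΔA = 12 − 13 = -1; ΔZ = 4 − 4 = +0.
A drops by 1 with Z unchanged — a neutron was emitted.

neutron emission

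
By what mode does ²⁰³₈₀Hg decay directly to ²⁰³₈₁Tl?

beta-minus decay

ΔA = 203 − 203 = 0; ΔZ = 81 − 80 = +1.
A is unchanged and Z rises by 1 — a neutron has become a proton (β⁻ decay).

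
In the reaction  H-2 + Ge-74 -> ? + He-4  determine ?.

Conserve mass number: 2 + 74 = A + 4, so A = 72.
Conserve atomic number: 1 + 32 = Z + 2, so Z = 31.
Z = 31 is gallium, so the species is Ga-72.

Ga-72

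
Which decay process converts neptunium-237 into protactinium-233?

alpha decay

ΔA = 233 − 237 = -4; ΔZ = 91 − 93 = -2.
A drops by 4 and Z drops by 2 — the signature of alpha emission.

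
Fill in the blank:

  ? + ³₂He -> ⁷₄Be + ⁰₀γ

Conserve mass number: A + 3 = 7 + 0, so A = 4.
Conserve atomic number: Z + 2 = 4 + 0, so Z = 2.
A = 4 and Z = 2 is ⁴₂He — an alpha particle.

alpha particle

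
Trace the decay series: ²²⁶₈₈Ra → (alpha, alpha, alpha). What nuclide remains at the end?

Start: (A, Z) = (226, 88).
After α: (222, 86).
After α: (218, 84).
After α: (214, 82).
Z = 82 is lead.

Pb-214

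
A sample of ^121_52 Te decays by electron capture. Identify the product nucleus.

Sb-121

Electron capture: mass number changes by +0, atomic number by -1.
A: 121 = 121; Z: 52 − 1 = 51.
Z = 51 is antimony, so the daughter is ^121_51 Sb.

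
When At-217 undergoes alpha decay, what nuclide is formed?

Bi-213

Alpha decay: mass number changes by -4, atomic number by -2.
A: 217 − 4 = 213; Z: 85 − 2 = 83.
Z = 83 is bismuth, so the daughter is Bi-213.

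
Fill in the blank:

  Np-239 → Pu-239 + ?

Conserve mass number: 239 = 239 + A, so A = 0.
Conserve atomic number: 93 = 94 + Z, so Z = -1.
A = 0 and Z = -1 is e⁻ — a beta-minus particle.

beta-minus particle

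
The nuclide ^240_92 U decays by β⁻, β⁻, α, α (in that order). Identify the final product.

Start: (A, Z) = (240, 92).
After β⁻: (240, 93).
After β⁻: (240, 94).
After α: (236, 92).
After α: (232, 90).
Z = 90 is thorium.

Th-232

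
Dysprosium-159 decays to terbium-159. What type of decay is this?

ΔA = 159 − 159 = 0; ΔZ = 65 − 66 = -1.
A is unchanged and Z drops by 1 — a proton has become a neutron (β⁺ emission or electron capture).

beta-plus decay or electron capture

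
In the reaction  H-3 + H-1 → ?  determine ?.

Conserve mass number: 3 + 1 = A, so A = 4.
Conserve atomic number: 1 + 1 = Z, so Z = 2.
A = 4 and Z = 2 is He-4 — an alpha particle.

He-4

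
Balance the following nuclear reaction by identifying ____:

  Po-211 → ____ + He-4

Conserve mass number: 211 = A + 4, so A = 207.
Conserve atomic number: 84 = Z + 2, so Z = 82.
Z = 82 is lead, so the species is Pb-207.

Pb-207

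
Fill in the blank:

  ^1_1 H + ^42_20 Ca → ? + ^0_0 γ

Conserve mass number: 1 + 42 = A + 0, so A = 43.
Conserve atomic number: 1 + 20 = Z + 0, so Z = 21.
Z = 21 is scandium, so the species is ^43_21 Sc.

Sc-43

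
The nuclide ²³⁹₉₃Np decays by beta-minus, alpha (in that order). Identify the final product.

Start: (A, Z) = (239, 93).
After β⁻: (239, 94).
After α: (235, 92).
Z = 92 is uranium.

U-235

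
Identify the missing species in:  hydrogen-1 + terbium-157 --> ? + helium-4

Conserve mass number: 1 + 157 = A + 4, so A = 154.
Conserve atomic number: 1 + 65 = Z + 2, so Z = 64.
Z = 64 is gadolinium, so the species is gadolinium-154.

Gd-154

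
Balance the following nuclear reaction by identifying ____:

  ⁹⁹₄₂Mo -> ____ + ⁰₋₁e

Conserve mass number: 99 = A + 0, so A = 99.
Conserve atomic number: 42 = Z − 1, so Z = 43.
Z = 43 is technetium, so the species is ⁹⁹₄₃Tc.

Tc-99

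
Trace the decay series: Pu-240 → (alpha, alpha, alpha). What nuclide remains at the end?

Ra-228

Start: (A, Z) = (240, 94).
After α: (236, 92).
After α: (232, 90).
After α: (228, 88).
Z = 88 is radium.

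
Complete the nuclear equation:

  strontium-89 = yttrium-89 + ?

beta-minus particle

Conserve mass number: 89 = 89 + A, so A = 0.
Conserve atomic number: 38 = 39 + Z, so Z = -1.
A = 0 and Z = -1 is e⁻ — a beta-minus particle.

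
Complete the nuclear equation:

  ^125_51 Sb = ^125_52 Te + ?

beta-minus particle

Conserve mass number: 125 = 125 + A, so A = 0.
Conserve atomic number: 51 = 52 + Z, so Z = -1.
A = 0 and Z = -1 is ^0_-1 e — a beta-minus particle.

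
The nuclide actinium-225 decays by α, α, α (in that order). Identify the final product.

Start: (A, Z) = (225, 89).
After α: (221, 87).
After α: (217, 85).
After α: (213, 83).
Z = 83 is bismuth.

Bi-213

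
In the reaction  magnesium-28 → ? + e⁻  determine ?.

Conserve mass number: 28 = A + 0, so A = 28.
Conserve atomic number: 12 = Z − 1, so Z = 13.
Z = 13 is aluminium, so the species is aluminium-28.

Al-28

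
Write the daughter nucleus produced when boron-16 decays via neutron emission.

Neutron emission: mass number changes by -1, atomic number by +0.
A: 16 − 1 = 15; Z: 5 = 5.
Z = 5 is boron, so the daughter is boron-15.

B-15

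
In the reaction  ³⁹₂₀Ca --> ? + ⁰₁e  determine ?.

Conserve mass number: 39 = A + 0, so A = 39.
Conserve atomic number: 20 = Z + 1, so Z = 19.
Z = 19 is potassium, so the species is ³⁹₁₉K.

K-39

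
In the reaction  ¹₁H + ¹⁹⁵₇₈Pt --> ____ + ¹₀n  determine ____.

Au-195

Conserve mass number: 1 + 195 = A + 1, so A = 195.
Conserve atomic number: 1 + 78 = Z + 0, so Z = 79.
Z = 79 is gold, so the species is ¹⁹⁵₇₉Au.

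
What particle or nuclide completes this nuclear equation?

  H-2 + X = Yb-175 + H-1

Yb-174

Conserve mass number: 2 + A = 175 + 1, so A = 174.
Conserve atomic number: 1 + Z = 70 + 1, so Z = 70.
Z = 70 is ytterbium, so the species is Yb-174.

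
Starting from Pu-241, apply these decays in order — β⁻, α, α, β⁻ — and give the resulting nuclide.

U-233

Start: (A, Z) = (241, 94).
After β⁻: (241, 95).
After α: (237, 93).
After α: (233, 91).
After β⁻: (233, 92).
Z = 92 is uranium.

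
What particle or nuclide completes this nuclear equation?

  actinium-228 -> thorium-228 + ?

Conserve mass number: 228 = 228 + A, so A = 0.
Conserve atomic number: 89 = 90 + Z, so Z = -1.
A = 0 and Z = -1 is e⁻ — a beta-minus particle.

beta-minus particle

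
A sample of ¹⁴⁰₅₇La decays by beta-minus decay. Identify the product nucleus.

Beta-minus decay: mass number changes by +0, atomic number by +1.
A: 140 = 140; Z: 57 + 1 = 58.
Z = 58 is cerium, so the daughter is ¹⁴⁰₅₈Ce.

Ce-140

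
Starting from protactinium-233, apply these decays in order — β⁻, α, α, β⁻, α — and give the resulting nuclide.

Start: (A, Z) = (233, 91).
After β⁻: (233, 92).
After α: (229, 90).
After α: (225, 88).
After β⁻: (225, 89).
After α: (221, 87).
Z = 87 is francium.

Fr-221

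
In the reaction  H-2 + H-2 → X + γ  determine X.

He-4

Conserve mass number: 2 + 2 = A + 0, so A = 4.
Conserve atomic number: 1 + 1 = Z + 0, so Z = 2.
A = 4 and Z = 2 is He-4 — an alpha particle.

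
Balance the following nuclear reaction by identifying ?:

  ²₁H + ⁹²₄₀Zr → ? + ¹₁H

Zr-93

Conserve mass number: 2 + 92 = A + 1, so A = 93.
Conserve atomic number: 1 + 40 = Z + 1, so Z = 40.
Z = 40 is zirconium, so the species is ⁹³₄₀Zr.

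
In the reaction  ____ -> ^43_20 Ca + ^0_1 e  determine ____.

Conserve mass number: A = 43 + 0, so A = 43.
Conserve atomic number: Z = 20 + 1, so Z = 21.
Z = 21 is scandium, so the species is ^43_21 Sc.

Sc-43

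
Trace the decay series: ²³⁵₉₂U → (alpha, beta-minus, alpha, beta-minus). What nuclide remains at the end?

Start: (A, Z) = (235, 92).
After α: (231, 90).
After β⁻: (231, 91).
After α: (227, 89).
After β⁻: (227, 90).
Z = 90 is thorium.

Th-227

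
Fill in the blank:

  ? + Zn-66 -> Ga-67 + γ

proton

Conserve mass number: A + 66 = 67 + 0, so A = 1.
Conserve atomic number: Z + 30 = 31 + 0, so Z = 1.
A = 1 and Z = 1 is H-1 — a proton.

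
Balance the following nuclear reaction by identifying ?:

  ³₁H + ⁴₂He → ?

Li-7

Conserve mass number: 3 + 4 = A, so A = 7.
Conserve atomic number: 1 + 2 = Z, so Z = 3.
Z = 3 is lithium, so the species is ⁷₃Li.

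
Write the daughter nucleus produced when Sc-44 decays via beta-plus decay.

Beta-plus decay: mass number changes by +0, atomic number by -1.
A: 44 = 44; Z: 21 − 1 = 20.
Z = 20 is calcium, so the daughter is Ca-44.

Ca-44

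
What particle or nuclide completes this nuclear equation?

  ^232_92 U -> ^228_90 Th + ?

alpha particle

Conserve mass number: 232 = 228 + A, so A = 4.
Conserve atomic number: 92 = 90 + Z, so Z = 2.
A = 4 and Z = 2 is ^4_2 He — an alpha particle.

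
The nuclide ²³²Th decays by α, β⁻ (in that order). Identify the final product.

Start: (A, Z) = (232, 90).
After α: (228, 88).
After β⁻: (228, 89).
Z = 89 is actinium.

Ac-228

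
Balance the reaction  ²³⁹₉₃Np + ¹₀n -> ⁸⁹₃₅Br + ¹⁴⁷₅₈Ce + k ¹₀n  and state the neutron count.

Conserve mass number: 240 = 89 + 147 + k, so k = 240 − 236 = 4.
Check atomic number: 93 = 35 + 58 + 0 = 93. ✓

4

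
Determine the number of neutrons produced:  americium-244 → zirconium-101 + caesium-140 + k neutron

3

Conserve mass number: 244 = 101 + 140 + k, so k = 244 − 241 = 3.
Check atomic number: 95 = 40 + 55 + 0 = 95. ✓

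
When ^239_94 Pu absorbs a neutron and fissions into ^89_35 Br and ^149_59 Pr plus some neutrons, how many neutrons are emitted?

2

Conserve mass number: 240 = 89 + 149 + k, so k = 240 − 238 = 2.
Check atomic number: 94 = 35 + 59 + 0 = 94. ✓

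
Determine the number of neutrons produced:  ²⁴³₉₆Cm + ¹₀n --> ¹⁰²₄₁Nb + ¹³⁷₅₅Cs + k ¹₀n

5

Conserve mass number: 244 = 102 + 137 + k, so k = 244 − 239 = 5.
Check atomic number: 96 = 41 + 55 + 0 = 96. ✓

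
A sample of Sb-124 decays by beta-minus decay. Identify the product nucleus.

Beta-minus decay: mass number changes by +0, atomic number by +1.
A: 124 = 124; Z: 51 + 1 = 52.
Z = 52 is tellurium, so the daughter is Te-124.

Te-124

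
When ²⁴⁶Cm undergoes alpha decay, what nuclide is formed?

Alpha decay: mass number changes by -4, atomic number by -2.
A: 246 − 4 = 242; Z: 96 − 2 = 94.
Z = 94 is plutonium, so the daughter is ²⁴²Pu.

Pu-242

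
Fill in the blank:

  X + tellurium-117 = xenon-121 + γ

Conserve mass number: A + 117 = 121 + 0, so A = 4.
Conserve atomic number: Z + 52 = 54 + 0, so Z = 2.
A = 4 and Z = 2 is helium-4 — an alpha particle.

alpha particle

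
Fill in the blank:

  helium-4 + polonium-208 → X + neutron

Rn-211

Conserve mass number: 4 + 208 = A + 1, so A = 211.
Conserve atomic number: 2 + 84 = Z + 0, so Z = 86.
Z = 86 is radon, so the species is radon-211.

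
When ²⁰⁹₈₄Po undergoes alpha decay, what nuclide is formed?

Alpha decay: mass number changes by -4, atomic number by -2.
A: 209 − 4 = 205; Z: 84 − 2 = 82.
Z = 82 is lead, so the daughter is ²⁰⁵₈₂Pb.

Pb-205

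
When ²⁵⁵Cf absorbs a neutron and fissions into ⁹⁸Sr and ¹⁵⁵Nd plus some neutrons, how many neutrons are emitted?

Conserve mass number: 256 = 98 + 155 + k, so k = 256 − 253 = 3.
Check atomic number: 98 = 38 + 60 + 0 = 98. ✓

3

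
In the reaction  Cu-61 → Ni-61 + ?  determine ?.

positron

Conserve mass number: 61 = 61 + A, so A = 0.
Conserve atomic number: 29 = 28 + Z, so Z = 1.
A = 0 and Z = 1 is e⁺ — a positron.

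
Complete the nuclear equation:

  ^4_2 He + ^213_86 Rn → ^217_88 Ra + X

gamma ray

Conserve mass number: 4 + 213 = 217 + A, so A = 0.
Conserve atomic number: 2 + 86 = 88 + Z, so Z = 0.
A = 0 and Z = 0 is ^0_0 γ — a gamma ray.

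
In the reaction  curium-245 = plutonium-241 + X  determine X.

alpha particle

Conserve mass number: 245 = 241 + A, so A = 4.
Conserve atomic number: 96 = 94 + Z, so Z = 2.
A = 4 and Z = 2 is helium-4 — an alpha particle.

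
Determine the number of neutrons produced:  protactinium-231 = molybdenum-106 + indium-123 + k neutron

Conserve mass number: 231 = 106 + 123 + k, so k = 231 − 229 = 2.
Check atomic number: 91 = 42 + 49 + 0 = 91. ✓

2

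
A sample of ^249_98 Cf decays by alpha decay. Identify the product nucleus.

Cm-245

Alpha decay: mass number changes by -4, atomic number by -2.
A: 249 − 4 = 245; Z: 98 − 2 = 96.
Z = 96 is curium, so the daughter is ^245_96 Cm.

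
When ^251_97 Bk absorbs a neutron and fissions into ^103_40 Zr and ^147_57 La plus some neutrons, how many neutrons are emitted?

2

Conserve mass number: 252 = 103 + 147 + k, so k = 252 − 250 = 2.
Check atomic number: 97 = 40 + 57 + 0 = 97. ✓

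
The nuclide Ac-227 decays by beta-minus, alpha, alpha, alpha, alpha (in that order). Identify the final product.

Start: (A, Z) = (227, 89).
After β⁻: (227, 90).
After α: (223, 88).
After α: (219, 86).
After α: (215, 84).
After α: (211, 82).
Z = 82 is lead.

Pb-211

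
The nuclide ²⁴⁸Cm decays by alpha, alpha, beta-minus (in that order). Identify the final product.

Np-240

Start: (A, Z) = (248, 96).
After α: (244, 94).
After α: (240, 92).
After β⁻: (240, 93).
Z = 93 is neptunium.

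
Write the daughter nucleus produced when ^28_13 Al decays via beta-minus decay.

Beta-minus decay: mass number changes by +0, atomic number by +1.
A: 28 = 28; Z: 13 + 1 = 14.
Z = 14 is silicon, so the daughter is ^28_14 Si.

Si-28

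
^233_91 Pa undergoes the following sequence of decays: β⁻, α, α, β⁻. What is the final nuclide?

Start: (A, Z) = (233, 91).
After β⁻: (233, 92).
After α: (229, 90).
After α: (225, 88).
After β⁻: (225, 89).
Z = 89 is actinium.

Ac-225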